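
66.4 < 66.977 True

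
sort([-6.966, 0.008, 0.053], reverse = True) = [0.053, 0.008, -6.966]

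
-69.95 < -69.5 True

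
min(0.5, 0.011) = 0.011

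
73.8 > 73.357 True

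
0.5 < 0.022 False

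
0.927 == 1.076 False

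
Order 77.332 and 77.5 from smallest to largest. 77.332, 77.5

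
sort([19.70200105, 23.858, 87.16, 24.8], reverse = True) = [87.16, 24.8, 23.858, 19.70200105]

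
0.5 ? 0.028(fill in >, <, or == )>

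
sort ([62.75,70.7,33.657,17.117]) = [17.117,33.657,62.75,70.7]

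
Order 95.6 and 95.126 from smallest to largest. 95.126,95.6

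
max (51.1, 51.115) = 51.115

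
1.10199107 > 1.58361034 False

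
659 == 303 False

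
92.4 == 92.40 True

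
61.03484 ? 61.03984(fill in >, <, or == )<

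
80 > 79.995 True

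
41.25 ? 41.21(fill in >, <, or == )>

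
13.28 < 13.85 True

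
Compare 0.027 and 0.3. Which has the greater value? 0.3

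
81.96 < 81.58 False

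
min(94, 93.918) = 93.918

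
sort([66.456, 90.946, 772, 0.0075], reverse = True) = [772, 90.946, 66.456, 0.0075]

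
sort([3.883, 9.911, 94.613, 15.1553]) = [3.883, 9.911, 15.1553, 94.613]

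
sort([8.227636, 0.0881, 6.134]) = [0.0881, 6.134, 8.227636]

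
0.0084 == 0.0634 False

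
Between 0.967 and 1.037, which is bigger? 1.037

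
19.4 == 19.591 False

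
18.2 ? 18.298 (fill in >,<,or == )<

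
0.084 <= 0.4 True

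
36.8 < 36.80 False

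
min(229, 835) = 229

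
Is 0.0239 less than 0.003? No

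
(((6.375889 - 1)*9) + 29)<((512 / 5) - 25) True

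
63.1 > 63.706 False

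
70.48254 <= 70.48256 True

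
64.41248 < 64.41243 False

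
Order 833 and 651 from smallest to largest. 651, 833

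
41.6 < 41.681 True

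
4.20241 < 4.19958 False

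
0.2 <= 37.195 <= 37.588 True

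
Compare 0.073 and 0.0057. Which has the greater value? 0.073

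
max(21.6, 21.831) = 21.831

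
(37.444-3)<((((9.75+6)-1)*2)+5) True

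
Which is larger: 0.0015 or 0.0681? 0.0681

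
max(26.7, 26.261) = 26.7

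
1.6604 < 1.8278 True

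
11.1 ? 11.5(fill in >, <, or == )<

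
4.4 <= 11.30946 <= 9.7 False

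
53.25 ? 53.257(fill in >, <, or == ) <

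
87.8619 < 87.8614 False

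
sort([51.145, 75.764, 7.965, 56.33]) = [7.965, 51.145, 56.33, 75.764]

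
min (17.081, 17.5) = 17.081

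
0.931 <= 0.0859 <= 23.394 False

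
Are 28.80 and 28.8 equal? Yes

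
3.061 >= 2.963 True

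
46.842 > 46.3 True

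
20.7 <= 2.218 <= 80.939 False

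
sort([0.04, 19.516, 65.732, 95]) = [0.04, 19.516, 65.732, 95]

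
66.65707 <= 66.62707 False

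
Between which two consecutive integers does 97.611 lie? 97 and 98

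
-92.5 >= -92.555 True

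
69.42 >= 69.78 False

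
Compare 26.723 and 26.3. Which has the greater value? 26.723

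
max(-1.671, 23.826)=23.826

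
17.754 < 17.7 False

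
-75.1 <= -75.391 False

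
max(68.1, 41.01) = 68.1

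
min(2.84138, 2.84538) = 2.84138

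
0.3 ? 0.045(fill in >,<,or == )>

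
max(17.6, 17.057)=17.6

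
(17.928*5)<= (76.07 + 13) False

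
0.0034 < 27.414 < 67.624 True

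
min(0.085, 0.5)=0.085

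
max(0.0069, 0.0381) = 0.0381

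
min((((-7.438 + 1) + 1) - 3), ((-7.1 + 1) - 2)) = -8.438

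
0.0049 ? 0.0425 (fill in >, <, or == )<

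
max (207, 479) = 479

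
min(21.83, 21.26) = 21.26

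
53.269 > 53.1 True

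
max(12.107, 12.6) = 12.6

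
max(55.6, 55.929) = 55.929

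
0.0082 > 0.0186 False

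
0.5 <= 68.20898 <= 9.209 False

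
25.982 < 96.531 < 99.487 True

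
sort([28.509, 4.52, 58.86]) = [4.52, 28.509, 58.86]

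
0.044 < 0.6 True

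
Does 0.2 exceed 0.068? Yes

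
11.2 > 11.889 False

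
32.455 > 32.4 True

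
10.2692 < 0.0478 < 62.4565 False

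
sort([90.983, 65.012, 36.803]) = [36.803, 65.012, 90.983]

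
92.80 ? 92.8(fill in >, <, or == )==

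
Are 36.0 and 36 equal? Yes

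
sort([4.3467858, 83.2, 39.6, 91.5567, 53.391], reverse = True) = [91.5567, 83.2, 53.391, 39.6, 4.3467858]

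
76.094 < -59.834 False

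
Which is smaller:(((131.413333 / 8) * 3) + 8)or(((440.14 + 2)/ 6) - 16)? (((131.413333 / 8) * 3) + 8)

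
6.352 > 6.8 False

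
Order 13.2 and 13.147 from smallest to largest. 13.147, 13.2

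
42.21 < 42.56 True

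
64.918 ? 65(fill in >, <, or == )<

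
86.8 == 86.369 False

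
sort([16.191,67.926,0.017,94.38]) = [0.017,16.191,67.926,94.38]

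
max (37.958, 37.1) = 37.958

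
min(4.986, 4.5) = 4.5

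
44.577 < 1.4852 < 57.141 False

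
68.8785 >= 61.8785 True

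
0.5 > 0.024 True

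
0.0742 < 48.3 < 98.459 True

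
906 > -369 True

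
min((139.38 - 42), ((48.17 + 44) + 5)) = 97.17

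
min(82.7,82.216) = 82.216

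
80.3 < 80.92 True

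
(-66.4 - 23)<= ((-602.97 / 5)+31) False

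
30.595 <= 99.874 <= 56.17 False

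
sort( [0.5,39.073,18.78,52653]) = [0.5,18.78,39.073,52653]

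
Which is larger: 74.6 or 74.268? 74.6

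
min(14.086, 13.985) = 13.985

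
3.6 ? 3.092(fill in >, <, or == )>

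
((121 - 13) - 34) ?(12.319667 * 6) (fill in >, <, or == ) >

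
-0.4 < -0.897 False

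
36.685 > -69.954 True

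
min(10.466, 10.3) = 10.3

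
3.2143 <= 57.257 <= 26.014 False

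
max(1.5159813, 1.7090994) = 1.7090994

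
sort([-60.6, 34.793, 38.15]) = [-60.6, 34.793, 38.15]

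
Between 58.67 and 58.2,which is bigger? 58.67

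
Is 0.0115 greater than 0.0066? Yes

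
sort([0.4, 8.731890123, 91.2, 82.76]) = [0.4, 8.731890123, 82.76, 91.2]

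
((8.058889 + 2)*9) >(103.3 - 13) True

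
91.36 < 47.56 False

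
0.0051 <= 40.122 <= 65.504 True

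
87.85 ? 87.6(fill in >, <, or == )>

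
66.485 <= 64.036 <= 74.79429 False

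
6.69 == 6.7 False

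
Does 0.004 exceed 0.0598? No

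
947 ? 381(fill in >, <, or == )>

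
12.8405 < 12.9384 True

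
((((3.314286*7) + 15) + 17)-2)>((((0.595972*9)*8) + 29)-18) False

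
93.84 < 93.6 False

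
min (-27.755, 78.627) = -27.755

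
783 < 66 False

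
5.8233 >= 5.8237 False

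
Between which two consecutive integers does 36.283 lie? 36 and 37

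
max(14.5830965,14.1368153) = 14.5830965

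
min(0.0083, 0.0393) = 0.0083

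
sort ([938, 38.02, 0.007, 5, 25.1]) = [0.007, 5, 25.1, 38.02, 938]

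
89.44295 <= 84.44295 False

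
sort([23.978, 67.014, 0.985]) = [0.985, 23.978, 67.014]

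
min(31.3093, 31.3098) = 31.3093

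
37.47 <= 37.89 True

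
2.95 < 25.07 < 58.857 True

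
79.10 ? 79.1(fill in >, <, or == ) ==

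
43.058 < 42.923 False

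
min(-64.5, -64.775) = -64.775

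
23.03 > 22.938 True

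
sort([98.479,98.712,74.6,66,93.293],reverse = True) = [98.712,98.479,93.293,74.6,66]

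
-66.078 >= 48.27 False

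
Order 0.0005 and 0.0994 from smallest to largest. 0.0005, 0.0994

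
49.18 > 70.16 False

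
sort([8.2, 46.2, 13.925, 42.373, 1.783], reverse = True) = [46.2, 42.373, 13.925, 8.2, 1.783]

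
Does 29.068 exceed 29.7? No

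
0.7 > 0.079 True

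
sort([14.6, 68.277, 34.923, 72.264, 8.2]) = [8.2, 14.6, 34.923, 68.277, 72.264]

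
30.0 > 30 False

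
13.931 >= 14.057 False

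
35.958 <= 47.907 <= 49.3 True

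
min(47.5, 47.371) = 47.371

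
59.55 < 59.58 True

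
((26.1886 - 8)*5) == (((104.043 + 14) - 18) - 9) False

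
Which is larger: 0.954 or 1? 1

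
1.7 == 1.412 False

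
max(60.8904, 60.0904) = 60.8904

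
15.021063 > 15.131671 False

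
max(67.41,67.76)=67.76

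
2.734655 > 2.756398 False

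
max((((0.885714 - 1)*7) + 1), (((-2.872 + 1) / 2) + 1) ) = 0.199998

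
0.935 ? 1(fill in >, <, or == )<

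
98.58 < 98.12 False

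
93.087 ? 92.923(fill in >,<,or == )>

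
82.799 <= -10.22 False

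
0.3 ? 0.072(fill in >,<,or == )>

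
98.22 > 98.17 True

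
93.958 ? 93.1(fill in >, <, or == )>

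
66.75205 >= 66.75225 False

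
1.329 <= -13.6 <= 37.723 False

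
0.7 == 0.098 False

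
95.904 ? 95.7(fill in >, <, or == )>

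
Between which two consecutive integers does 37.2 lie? 37 and 38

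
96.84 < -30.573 False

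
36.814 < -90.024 False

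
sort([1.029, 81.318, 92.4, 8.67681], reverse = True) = [92.4, 81.318, 8.67681, 1.029]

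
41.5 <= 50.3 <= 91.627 True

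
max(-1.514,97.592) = 97.592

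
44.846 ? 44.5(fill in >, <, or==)>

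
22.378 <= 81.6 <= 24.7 False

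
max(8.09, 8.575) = 8.575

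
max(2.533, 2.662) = 2.662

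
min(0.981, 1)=0.981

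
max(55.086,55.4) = 55.4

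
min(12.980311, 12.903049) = 12.903049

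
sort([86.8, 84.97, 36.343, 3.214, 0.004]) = [0.004, 3.214, 36.343, 84.97, 86.8]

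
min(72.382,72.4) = 72.382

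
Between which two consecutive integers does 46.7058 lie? 46 and 47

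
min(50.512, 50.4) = 50.4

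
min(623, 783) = 623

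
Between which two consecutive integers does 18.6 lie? 18 and 19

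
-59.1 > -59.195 True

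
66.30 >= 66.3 True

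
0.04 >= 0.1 False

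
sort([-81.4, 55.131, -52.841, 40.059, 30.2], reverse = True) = [55.131, 40.059, 30.2, -52.841, -81.4]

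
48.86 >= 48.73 True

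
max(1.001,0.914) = 1.001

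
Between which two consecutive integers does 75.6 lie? 75 and 76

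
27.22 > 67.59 False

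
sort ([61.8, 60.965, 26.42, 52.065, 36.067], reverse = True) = [61.8, 60.965, 52.065, 36.067, 26.42]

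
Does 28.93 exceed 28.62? Yes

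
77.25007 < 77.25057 True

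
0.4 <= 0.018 False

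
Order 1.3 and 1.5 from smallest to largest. 1.3, 1.5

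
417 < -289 False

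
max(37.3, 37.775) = 37.775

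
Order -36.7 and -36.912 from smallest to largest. -36.912, -36.7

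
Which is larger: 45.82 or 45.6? 45.82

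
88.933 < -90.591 False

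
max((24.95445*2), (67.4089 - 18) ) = 49.9089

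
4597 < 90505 True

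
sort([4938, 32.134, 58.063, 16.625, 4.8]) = [4.8, 16.625, 32.134, 58.063, 4938]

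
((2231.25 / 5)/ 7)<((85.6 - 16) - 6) False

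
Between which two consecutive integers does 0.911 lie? 0 and 1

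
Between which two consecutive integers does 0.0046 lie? 0 and 1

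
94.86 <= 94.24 False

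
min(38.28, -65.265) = -65.265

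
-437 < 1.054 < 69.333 True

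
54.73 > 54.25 True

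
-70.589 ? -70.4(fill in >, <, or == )<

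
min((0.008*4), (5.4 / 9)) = 0.032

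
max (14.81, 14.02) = 14.81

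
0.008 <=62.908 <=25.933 False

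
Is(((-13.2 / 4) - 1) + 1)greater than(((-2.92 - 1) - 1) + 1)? Yes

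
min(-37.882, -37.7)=-37.882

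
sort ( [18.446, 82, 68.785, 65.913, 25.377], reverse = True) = [82, 68.785, 65.913, 25.377, 18.446]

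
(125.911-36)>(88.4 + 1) True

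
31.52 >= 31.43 True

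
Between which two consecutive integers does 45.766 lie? 45 and 46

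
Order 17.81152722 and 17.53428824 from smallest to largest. 17.53428824, 17.81152722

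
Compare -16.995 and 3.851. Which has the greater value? 3.851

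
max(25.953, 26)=26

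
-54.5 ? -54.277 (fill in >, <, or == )<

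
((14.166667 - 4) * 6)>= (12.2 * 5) True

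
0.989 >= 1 False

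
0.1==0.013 False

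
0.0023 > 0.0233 False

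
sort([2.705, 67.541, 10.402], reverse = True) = [67.541, 10.402, 2.705]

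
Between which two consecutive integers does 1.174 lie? 1 and 2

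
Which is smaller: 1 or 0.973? 0.973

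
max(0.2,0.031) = 0.2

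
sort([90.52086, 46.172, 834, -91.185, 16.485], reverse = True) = [834, 90.52086, 46.172, 16.485, -91.185]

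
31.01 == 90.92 False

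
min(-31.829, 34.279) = -31.829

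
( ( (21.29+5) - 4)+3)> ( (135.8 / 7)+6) False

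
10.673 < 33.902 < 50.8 True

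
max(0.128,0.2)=0.2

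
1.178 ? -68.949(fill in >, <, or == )>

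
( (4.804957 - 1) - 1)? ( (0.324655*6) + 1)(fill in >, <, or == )<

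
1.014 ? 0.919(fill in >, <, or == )>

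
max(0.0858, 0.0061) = 0.0858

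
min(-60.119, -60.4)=-60.4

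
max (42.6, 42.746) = 42.746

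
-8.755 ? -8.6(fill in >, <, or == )<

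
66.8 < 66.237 False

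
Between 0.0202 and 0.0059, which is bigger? 0.0202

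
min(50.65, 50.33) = 50.33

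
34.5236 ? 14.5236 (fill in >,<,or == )>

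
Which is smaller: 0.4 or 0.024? 0.024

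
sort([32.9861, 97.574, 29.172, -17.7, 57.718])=[-17.7, 29.172, 32.9861, 57.718, 97.574]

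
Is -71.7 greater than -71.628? No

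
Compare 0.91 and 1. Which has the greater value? 1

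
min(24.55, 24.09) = 24.09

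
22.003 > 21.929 True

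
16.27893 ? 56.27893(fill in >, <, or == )<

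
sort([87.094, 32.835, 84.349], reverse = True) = [87.094, 84.349, 32.835]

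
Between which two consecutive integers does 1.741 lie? 1 and 2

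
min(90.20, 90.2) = 90.20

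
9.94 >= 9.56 True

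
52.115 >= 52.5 False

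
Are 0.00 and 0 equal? Yes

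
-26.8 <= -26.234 True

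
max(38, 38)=38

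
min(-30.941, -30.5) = -30.941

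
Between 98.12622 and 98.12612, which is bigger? 98.12622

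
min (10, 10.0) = 10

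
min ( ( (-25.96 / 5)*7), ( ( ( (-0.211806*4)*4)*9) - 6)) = -36.500064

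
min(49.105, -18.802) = -18.802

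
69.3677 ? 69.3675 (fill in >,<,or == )>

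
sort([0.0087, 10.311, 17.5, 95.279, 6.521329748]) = [0.0087, 6.521329748, 10.311, 17.5, 95.279]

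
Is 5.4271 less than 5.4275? Yes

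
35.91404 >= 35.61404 True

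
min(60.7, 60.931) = 60.7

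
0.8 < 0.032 False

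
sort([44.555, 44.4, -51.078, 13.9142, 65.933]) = [-51.078, 13.9142, 44.4, 44.555, 65.933]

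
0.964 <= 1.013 True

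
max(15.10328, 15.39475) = 15.39475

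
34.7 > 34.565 True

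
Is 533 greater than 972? No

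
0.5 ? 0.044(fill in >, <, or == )>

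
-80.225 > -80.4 True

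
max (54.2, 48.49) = 54.2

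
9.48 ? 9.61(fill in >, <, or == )<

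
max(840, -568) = 840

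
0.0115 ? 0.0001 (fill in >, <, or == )>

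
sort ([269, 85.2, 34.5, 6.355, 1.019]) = [1.019, 6.355, 34.5, 85.2, 269]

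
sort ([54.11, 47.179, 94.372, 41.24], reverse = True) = [94.372, 54.11, 47.179, 41.24]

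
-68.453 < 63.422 True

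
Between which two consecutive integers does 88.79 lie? 88 and 89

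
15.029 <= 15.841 True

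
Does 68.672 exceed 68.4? Yes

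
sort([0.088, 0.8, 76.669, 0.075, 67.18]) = [0.075, 0.088, 0.8, 67.18, 76.669]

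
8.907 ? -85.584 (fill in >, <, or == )>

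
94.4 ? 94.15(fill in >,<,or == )>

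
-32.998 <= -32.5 True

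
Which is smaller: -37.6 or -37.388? -37.6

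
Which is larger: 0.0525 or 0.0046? 0.0525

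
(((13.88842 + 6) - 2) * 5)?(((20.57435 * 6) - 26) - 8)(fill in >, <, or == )<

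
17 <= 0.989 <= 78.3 False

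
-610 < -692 False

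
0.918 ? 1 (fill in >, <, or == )<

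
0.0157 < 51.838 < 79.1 True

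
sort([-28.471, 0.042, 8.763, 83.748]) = [-28.471, 0.042, 8.763, 83.748]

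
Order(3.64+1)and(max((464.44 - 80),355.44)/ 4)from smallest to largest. (3.64+1),(max((464.44 - 80),355.44)/ 4)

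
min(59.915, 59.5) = 59.5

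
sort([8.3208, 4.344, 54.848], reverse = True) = [54.848, 8.3208, 4.344]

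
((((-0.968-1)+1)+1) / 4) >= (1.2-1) False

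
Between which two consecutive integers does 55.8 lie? 55 and 56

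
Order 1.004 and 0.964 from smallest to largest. 0.964, 1.004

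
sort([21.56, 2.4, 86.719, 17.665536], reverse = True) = [86.719, 21.56, 17.665536, 2.4]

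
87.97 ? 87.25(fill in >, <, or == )>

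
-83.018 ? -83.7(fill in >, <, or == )>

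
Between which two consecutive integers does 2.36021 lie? 2 and 3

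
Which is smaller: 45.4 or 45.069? 45.069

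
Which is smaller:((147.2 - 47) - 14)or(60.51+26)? ((147.2 - 47) - 14)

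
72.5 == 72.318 False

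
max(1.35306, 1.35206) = 1.35306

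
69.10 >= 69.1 True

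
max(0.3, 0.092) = 0.3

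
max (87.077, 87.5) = 87.5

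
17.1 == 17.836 False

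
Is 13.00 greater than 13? No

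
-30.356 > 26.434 False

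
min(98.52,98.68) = 98.52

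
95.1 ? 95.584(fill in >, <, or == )<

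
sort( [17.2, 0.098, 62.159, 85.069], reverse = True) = [85.069, 62.159, 17.2, 0.098]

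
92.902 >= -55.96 True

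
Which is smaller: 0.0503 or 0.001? 0.001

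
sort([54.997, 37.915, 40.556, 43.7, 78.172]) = [37.915, 40.556, 43.7, 54.997, 78.172]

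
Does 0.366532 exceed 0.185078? Yes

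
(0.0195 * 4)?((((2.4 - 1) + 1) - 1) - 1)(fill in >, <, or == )<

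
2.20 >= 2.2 True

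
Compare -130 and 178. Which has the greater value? 178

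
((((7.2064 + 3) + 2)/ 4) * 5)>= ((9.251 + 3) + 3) True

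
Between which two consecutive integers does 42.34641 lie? 42 and 43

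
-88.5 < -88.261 True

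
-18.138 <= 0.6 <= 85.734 True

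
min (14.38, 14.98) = 14.38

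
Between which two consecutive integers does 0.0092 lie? 0 and 1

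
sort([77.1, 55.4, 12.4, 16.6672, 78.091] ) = [12.4, 16.6672, 55.4, 77.1, 78.091]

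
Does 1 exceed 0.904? Yes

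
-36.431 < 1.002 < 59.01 True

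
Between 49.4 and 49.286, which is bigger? 49.4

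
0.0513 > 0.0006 True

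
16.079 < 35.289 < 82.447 True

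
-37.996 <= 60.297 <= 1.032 False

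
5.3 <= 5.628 True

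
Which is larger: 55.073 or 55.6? 55.6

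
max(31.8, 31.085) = 31.8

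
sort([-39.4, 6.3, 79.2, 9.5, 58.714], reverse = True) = [79.2, 58.714, 9.5, 6.3, -39.4]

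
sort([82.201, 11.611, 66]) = [11.611, 66, 82.201]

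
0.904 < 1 True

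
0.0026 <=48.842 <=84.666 True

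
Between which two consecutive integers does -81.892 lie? -82 and -81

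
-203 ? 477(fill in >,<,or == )<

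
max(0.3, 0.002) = 0.3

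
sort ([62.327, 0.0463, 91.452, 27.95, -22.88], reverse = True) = [91.452, 62.327, 27.95, 0.0463, -22.88]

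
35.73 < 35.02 False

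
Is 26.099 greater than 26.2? No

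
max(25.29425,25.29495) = 25.29495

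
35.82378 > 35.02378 True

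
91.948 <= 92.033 True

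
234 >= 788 False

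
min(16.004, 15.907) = 15.907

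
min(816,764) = 764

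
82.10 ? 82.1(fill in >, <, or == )==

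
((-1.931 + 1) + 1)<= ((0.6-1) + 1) True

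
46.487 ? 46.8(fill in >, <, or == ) <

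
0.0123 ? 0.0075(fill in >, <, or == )>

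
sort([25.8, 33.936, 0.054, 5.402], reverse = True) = [33.936, 25.8, 5.402, 0.054]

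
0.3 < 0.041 False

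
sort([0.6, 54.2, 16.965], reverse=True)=[54.2, 16.965, 0.6]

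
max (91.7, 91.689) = 91.7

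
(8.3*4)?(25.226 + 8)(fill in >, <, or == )<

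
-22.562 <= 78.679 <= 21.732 False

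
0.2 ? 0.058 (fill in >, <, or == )>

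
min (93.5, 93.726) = 93.5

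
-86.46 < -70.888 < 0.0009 True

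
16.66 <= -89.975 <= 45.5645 False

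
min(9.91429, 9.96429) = 9.91429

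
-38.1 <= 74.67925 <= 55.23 False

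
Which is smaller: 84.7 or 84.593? 84.593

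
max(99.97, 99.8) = 99.97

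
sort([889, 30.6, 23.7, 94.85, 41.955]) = [23.7, 30.6, 41.955, 94.85, 889]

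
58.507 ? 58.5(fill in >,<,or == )>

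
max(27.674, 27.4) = 27.674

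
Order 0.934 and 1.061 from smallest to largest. 0.934, 1.061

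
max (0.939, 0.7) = 0.939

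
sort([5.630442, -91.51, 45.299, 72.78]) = [-91.51, 5.630442, 45.299, 72.78]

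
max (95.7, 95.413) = 95.7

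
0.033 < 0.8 True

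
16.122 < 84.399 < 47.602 False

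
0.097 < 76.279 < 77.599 True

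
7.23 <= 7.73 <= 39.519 True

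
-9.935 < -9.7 True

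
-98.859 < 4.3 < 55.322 True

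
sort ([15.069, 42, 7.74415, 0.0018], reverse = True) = [42, 15.069, 7.74415, 0.0018]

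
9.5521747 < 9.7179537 True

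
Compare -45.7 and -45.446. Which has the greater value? -45.446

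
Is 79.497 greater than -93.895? Yes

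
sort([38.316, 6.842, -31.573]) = [-31.573, 6.842, 38.316]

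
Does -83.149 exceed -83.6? Yes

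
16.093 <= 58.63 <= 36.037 False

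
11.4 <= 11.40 True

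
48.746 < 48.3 False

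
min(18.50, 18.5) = 18.50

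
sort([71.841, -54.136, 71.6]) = [-54.136, 71.6, 71.841]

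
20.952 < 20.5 False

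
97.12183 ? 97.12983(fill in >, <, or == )<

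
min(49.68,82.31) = 49.68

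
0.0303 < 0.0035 False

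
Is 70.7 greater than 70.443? Yes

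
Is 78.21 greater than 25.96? Yes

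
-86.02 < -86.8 False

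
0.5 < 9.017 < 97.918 True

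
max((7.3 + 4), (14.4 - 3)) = 11.4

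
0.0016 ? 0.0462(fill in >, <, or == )<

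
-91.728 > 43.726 False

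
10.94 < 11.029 True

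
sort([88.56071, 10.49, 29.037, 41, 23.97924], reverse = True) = [88.56071, 41, 29.037, 23.97924, 10.49]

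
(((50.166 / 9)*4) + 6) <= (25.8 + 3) True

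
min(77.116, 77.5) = 77.116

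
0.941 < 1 True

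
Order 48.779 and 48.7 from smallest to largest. 48.7, 48.779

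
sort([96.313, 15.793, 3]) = [3, 15.793, 96.313]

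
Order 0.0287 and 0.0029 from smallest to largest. 0.0029, 0.0287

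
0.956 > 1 False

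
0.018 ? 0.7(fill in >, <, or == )<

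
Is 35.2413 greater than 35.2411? Yes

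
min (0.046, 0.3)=0.046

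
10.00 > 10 False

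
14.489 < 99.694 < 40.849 False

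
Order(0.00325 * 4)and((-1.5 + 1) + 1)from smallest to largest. (0.00325 * 4), ((-1.5 + 1) + 1)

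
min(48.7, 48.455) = 48.455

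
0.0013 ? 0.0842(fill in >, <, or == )<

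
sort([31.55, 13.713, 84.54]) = [13.713, 31.55, 84.54]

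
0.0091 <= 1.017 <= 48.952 True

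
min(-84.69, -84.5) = -84.69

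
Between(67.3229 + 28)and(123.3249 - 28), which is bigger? (123.3249 - 28)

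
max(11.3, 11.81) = 11.81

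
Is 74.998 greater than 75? No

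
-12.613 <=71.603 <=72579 True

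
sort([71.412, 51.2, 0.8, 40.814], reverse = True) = [71.412, 51.2, 40.814, 0.8]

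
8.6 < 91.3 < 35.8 False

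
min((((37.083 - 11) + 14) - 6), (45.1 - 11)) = 34.083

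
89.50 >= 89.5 True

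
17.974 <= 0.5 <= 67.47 False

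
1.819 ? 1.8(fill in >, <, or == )>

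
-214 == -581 False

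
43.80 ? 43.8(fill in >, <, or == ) ==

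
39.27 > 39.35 False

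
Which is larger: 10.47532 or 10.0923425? 10.47532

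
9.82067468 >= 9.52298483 True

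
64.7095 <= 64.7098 True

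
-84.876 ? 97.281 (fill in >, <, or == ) <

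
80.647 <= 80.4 False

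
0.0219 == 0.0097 False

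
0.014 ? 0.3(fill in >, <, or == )<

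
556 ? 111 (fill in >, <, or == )>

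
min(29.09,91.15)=29.09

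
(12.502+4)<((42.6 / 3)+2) False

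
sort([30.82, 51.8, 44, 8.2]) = [8.2, 30.82, 44, 51.8]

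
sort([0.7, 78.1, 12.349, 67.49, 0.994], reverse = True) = [78.1, 67.49, 12.349, 0.994, 0.7]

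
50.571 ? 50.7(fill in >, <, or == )<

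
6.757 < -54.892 False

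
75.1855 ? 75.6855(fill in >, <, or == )<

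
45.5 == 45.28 False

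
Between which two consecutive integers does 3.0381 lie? 3 and 4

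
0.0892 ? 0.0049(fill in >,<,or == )>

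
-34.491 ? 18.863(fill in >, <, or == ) <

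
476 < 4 False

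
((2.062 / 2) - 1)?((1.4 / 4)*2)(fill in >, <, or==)<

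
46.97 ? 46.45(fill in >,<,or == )>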